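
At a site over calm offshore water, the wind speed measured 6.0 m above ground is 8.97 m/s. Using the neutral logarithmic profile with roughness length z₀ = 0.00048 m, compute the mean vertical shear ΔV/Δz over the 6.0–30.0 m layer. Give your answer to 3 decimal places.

0.064 m/s/m

Log law: V₂ = V₁ · ln(z₂/z₀)/ln(z₁/z₀) = 8.97 × 11.0429/9.4335 = 10.5004 m/s
ΔV/Δz = (10.5004 − 8.97)/(30.0 − 6.0) = 1.5304/24.0000 = 0.06377 m/s/m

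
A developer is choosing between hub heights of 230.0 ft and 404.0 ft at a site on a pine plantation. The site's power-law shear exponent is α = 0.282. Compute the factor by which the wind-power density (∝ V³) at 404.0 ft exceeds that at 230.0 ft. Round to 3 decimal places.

Speed ratio: V_B/V_A = (z_B/z_A)^α = (404.0/230.0)^0.282 = (1.7565)^0.282 = 1.17217
Power-density ratio: P_B/P_A = (V_B/V_A)³ = (1.17217)³ = 1.61056

1.611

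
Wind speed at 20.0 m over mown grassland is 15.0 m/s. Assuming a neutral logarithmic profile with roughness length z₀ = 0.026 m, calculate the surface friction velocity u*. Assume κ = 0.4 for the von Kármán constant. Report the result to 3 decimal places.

u* ≈ 0.903 m/s

Log law: V(z) = (u*/κ) · ln(z/z₀) ⇒ u* = κ · V / ln(z/z₀)
u* = 0.4 × 15.0 / ln(20.0/0.026) = 0.4 × 15.0 / 6.6454
   = 6.0000 / 6.6454 = 0.9029 m/s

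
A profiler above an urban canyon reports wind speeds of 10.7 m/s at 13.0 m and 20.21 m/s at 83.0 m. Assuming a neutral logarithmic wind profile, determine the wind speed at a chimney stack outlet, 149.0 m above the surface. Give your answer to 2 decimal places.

Log law: V ∝ ln(z/z₀). From the pair, with r = V₁/V₂ = 0.52944,
ln z₀ = (ln z₁ − r·ln z₂)/(1 − r) = (2.5649 − 0.52944×4.4188)/0.47056 = 0.4791 → z₀ = 1.615 m
V₃ = V₁ · ln(z₃/z₀)/ln(z₁/z₀) = 10.7 × 4.5249/2.0859 = 23.2114 m/s

23.21 m/s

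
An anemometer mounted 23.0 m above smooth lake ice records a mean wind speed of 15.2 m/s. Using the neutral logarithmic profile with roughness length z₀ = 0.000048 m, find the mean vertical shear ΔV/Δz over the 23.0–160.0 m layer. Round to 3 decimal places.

0.016 m/s/m

Log law: V₂ = V₁ · ln(z₂/z₀)/ln(z₁/z₀) = 15.2 × 15.0195/13.0798 = 17.4541 m/s
ΔV/Δz = (17.4541 − 15.2)/(160.0 − 23.0) = 2.2541/137.0000 = 0.01645 m/s/m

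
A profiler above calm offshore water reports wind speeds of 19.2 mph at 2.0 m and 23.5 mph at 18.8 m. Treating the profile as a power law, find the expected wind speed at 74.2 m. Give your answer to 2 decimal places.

26.60 mph

First find α: α = ln(V₂/V₁)/ln(z₂/z₁) = ln(23.5/19.2)/ln(18.8/2.0) = 0.20209/2.24071 = 0.0902
Extrapolate from 18.8 m to 74.2 m: V₃ = 23.5 × (74.2/18.8)^0.0902 = 23.5 × 1.1318 = 26.5977 mph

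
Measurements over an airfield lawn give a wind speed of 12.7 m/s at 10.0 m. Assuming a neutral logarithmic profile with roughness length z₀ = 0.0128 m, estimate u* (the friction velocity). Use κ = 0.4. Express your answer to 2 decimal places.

u* ≈ 0.76 m/s

Log law: V(z) = (u*/κ) · ln(z/z₀) ⇒ u* = κ · V / ln(z/z₀)
u* = 0.4 × 12.7 / ln(10.0/0.0128) = 0.4 × 12.7 / 6.6609
   = 5.0800 / 6.6609 = 0.7627 m/s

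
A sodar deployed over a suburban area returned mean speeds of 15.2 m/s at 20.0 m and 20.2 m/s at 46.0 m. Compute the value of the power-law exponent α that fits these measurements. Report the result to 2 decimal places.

α ≈ 0.34

Power law: V₂/V₁ = (z₂/z₁)^α ⇒ α = ln(V₂/V₁) / ln(z₂/z₁)
α = ln(20.2/15.2) / ln(46.0/20.0) = ln(1.3289) / ln(2.3000)
  = 0.28439 / 0.83291 = 0.34144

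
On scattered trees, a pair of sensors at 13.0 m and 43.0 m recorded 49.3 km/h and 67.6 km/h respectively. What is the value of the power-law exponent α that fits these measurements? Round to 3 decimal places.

α ≈ 0.264

Power law: V₂/V₁ = (z₂/z₁)^α ⇒ α = ln(V₂/V₁) / ln(z₂/z₁)
α = ln(67.6/49.3) / ln(43.0/13.0) = ln(1.3712) / ln(3.3077)
  = 0.31568 / 1.19625 = 0.26389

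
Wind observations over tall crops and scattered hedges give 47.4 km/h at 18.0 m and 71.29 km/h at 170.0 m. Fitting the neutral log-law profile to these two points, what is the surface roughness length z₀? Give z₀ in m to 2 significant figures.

Log law: V(z) ∝ ln(z/z₀). With r = V₁/V₂ = 47.4/71.29 = 0.66489,
r · ln(z₂/z₀) = ln(z₁/z₀) ⇒ ln z₀ = (ln z₁ − r·ln z₂)/(1 − r)
ln z₀ = (2.89037 − 0.66489×5.13580) / 0.33511 = -1.5648
z₀ = exp(-1.5648) = 0.2091 m

z₀ ≈ 0.21 m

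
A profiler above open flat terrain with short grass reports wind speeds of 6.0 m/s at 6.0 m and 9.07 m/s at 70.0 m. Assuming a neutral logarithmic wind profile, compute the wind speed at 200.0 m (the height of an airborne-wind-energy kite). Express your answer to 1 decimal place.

10.4 m/s

Log law: V ∝ ln(z/z₀). From the pair, with r = V₁/V₂ = 0.66152,
ln z₀ = (ln z₁ − r·ln z₂)/(1 − r) = (1.7918 − 0.66152×4.2485)/0.33848 = -3.0097 → z₀ = 0.04931 m
V₃ = V₁ · ln(z₃/z₀)/ln(z₁/z₀) = 6.0 × 8.3080/4.8014 = 10.3819 m/s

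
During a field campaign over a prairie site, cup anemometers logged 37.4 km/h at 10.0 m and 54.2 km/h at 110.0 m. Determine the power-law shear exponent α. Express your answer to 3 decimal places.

Power law: V₂/V₁ = (z₂/z₁)^α ⇒ α = ln(V₂/V₁) / ln(z₂/z₁)
α = ln(54.2/37.4) / ln(110.0/10.0) = ln(1.4492) / ln(11.0000)
  = 0.37101 / 2.39790 = 0.15472

α ≈ 0.155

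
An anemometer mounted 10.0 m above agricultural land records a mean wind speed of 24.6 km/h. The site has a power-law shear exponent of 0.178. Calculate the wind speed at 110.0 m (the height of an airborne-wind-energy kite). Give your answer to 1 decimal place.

Power-law profile: V₂ = V₁ · (z₂/z₁)^α
V₂ = 24.6 × (110.0/10.0)^0.178 = 24.6 × (11.0000)^0.178
    = 24.6 × 1.5324 = 37.6967 km/h

37.7 km/h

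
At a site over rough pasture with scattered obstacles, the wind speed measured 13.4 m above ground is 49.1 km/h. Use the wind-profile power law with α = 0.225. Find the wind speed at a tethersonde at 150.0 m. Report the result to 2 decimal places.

84.55 km/h

Power-law profile: V₂ = V₁ · (z₂/z₁)^α
V₂ = 49.1 × (150.0/13.4)^0.225 = 49.1 × (11.1940)^0.225
    = 49.1 × 1.7220 = 84.5480 km/h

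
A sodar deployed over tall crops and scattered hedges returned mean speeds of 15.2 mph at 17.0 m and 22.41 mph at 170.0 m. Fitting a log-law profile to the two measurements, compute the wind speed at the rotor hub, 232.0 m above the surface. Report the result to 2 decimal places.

23.38 mph

Log law: V ∝ ln(z/z₀). From the pair, with r = V₁/V₂ = 0.67827,
ln z₀ = (ln z₁ − r·ln z₂)/(1 − r) = (2.8332 − 0.67827×5.1358)/0.32173 = -2.0211 → z₀ = 0.1325 m
V₃ = V₁ · ln(z₃/z₀)/ln(z₁/z₀) = 15.2 × 7.4678/4.8543 = 23.3836 mph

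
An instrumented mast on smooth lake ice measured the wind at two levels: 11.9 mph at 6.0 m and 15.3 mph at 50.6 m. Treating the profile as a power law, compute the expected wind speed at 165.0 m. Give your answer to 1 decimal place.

First find α: α = ln(V₂/V₁)/ln(z₂/z₁) = ln(15.3/11.9)/ln(50.6/6.0) = 0.25131/2.13219 = 0.1179
Extrapolate from 50.6 m to 165.0 m: V₃ = 15.3 × (165.0/50.6)^0.1179 = 15.3 × 1.1495 = 17.5872 mph

17.6 mph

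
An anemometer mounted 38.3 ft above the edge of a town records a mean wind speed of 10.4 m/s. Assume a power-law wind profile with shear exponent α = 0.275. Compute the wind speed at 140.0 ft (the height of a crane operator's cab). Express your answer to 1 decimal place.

Power-law profile: V₂ = V₁ · (z₂/z₁)^α
V₂ = 10.4 × (140.0/38.3)^0.275 = 10.4 × (3.6554)^0.275
    = 10.4 × 1.4283 = 14.8538 m/s

14.9 m/s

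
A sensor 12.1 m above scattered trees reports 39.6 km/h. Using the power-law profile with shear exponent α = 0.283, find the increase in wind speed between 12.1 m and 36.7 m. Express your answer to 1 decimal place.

Power law: V₂ = V₁ · (z₂/z₁)^α = 39.6 × (3.0331)^0.283 = 54.2085 km/h
ΔV = 54.2085 − 39.6 = 14.6085 km/h

14.6 km/h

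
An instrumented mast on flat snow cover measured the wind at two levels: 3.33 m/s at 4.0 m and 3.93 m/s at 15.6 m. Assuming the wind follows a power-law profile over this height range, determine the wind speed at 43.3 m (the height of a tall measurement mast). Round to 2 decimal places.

First find α: α = ln(V₂/V₁)/ln(z₂/z₁) = ln(3.93/3.33)/ln(15.6/4.0) = 0.16567/1.36098 = 0.1217
Extrapolate from 15.6 m to 43.3 m: V₃ = 3.93 × (43.3/15.6)^0.1217 = 3.93 × 1.1323 = 4.4500 m/s

4.45 m/s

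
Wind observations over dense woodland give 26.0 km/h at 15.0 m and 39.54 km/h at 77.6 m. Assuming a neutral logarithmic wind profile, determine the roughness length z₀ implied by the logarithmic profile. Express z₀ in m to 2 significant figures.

Log law: V(z) ∝ ln(z/z₀). With r = V₁/V₂ = 26.0/39.54 = 0.65756,
r · ln(z₂/z₀) = ln(z₁/z₀) ⇒ ln z₀ = (ln z₁ − r·ln z₂)/(1 − r)
ln z₀ = (2.70805 − 0.65756×4.35157) / 0.34244 = -0.4479
z₀ = exp(-0.4479) = 0.6390 m

z₀ ≈ 0.64 m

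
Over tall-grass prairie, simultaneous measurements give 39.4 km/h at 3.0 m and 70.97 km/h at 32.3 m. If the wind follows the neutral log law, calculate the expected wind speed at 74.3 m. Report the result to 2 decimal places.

82.04 km/h

Log law: V ∝ ln(z/z₀). From the pair, with r = V₁/V₂ = 0.55516,
ln z₀ = (ln z₁ − r·ln z₂)/(1 − r) = (1.0986 − 0.55516×3.4751)/0.44484 = -1.8673 → z₀ = 0.1545 m
V₃ = V₁ · ln(z₃/z₀)/ln(z₁/z₀) = 39.4 × 6.1754/2.9659 = 82.0366 km/h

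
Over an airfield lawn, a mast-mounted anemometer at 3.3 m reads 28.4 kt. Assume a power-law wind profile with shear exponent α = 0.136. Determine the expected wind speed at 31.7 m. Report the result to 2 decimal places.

38.63 kt

Power-law profile: V₂ = V₁ · (z₂/z₁)^α
V₂ = 28.4 × (31.7/3.3)^0.136 = 28.4 × (9.6061)^0.136
    = 28.4 × 1.3603 = 38.6318 kt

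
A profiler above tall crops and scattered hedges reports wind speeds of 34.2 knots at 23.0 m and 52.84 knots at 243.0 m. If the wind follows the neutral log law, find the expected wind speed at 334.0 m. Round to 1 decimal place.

Log law: V ∝ ln(z/z₀). From the pair, with r = V₁/V₂ = 0.64724,
ln z₀ = (ln z₁ − r·ln z₂)/(1 − r) = (3.1355 − 0.64724×5.4931)/0.35276 = -1.1901 → z₀ = 0.3042 m
V₃ = V₁ · ln(z₃/z₀)/ln(z₁/z₀) = 34.2 × 7.0012/4.3256 = 55.3549 knots

55.4 knots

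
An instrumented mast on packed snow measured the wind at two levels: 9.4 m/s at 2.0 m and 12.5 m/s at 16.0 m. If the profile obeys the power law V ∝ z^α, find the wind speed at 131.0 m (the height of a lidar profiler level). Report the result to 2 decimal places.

16.68 m/s

First find α: α = ln(V₂/V₁)/ln(z₂/z₁) = ln(12.5/9.4)/ln(16.0/2.0) = 0.28502/2.07944 = 0.1371
Extrapolate from 16.0 m to 131.0 m: V₃ = 12.5 × (131.0/16.0)^0.1371 = 12.5 × 1.3340 = 16.6752 m/s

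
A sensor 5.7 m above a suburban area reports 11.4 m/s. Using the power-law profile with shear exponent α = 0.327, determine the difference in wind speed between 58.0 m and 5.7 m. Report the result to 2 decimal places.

12.94 m/s

Power law: V₂ = V₁ · (z₂/z₁)^α = 11.4 × (10.1754)^0.327 = 24.3430 m/s
ΔV = 24.3430 − 11.4 = 12.9430 m/s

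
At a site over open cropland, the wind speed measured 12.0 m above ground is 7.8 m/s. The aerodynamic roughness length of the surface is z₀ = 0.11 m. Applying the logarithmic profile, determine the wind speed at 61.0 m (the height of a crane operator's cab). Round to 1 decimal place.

Log law: V(z) ∝ ln(z/z₀), so V₂/V₁ = ln(z₂/z₀) / ln(z₁/z₀).
ln(61.0/0.11) = 6.3181, ln(12.0/0.11) = 4.6922
V₂ = 7.8 × 6.3181/4.6922 = 7.8 × 1.3465 = 10.5029 m/s

10.5 m/s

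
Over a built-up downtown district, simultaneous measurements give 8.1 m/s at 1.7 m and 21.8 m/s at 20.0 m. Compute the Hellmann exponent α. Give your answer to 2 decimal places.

α ≈ 0.40

Power law: V₂/V₁ = (z₂/z₁)^α ⇒ α = ln(V₂/V₁) / ln(z₂/z₁)
α = ln(21.8/8.1) / ln(20.0/1.7) = ln(2.6914) / ln(11.7647)
  = 0.99005 / 2.46510 = 0.40162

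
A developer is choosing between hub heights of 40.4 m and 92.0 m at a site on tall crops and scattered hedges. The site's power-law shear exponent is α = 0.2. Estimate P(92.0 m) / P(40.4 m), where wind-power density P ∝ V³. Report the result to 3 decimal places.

1.638

Speed ratio: V_B/V_A = (z_B/z_A)^α = (92.0/40.4)^0.2 = (2.2772)^0.2 = 1.17891
Power-density ratio: P_B/P_A = (V_B/V_A)³ = (1.17891)³ = 1.63849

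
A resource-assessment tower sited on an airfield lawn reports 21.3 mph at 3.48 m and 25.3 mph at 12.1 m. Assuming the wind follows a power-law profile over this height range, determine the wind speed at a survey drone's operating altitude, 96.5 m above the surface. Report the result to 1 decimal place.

33.7 mph

First find α: α = ln(V₂/V₁)/ln(z₂/z₁) = ln(25.3/21.3)/ln(12.1/3.48) = 0.17210/1.24617 = 0.1381
Extrapolate from 12.1 m to 96.5 m: V₃ = 25.3 × (96.5/12.1)^0.1381 = 25.3 × 1.3321 = 33.7017 mph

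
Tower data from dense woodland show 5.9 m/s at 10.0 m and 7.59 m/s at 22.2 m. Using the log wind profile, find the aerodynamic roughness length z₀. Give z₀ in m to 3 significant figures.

z₀ ≈ 0.618 m

Log law: V(z) ∝ ln(z/z₀). With r = V₁/V₂ = 5.9/7.59 = 0.77734,
r · ln(z₂/z₀) = ln(z₁/z₀) ⇒ ln z₀ = (ln z₁ − r·ln z₂)/(1 − r)
ln z₀ = (2.30259 − 0.77734×3.10009) / 0.22266 = -0.4816
z₀ = exp(-0.4816) = 0.6178 m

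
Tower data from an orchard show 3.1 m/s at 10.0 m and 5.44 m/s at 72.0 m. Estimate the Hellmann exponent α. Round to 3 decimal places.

α ≈ 0.285

Power law: V₂/V₁ = (z₂/z₁)^α ⇒ α = ln(V₂/V₁) / ln(z₂/z₁)
α = ln(5.44/3.1) / ln(72.0/10.0) = ln(1.7548) / ln(7.2000)
  = 0.56238 / 1.97408 = 0.28488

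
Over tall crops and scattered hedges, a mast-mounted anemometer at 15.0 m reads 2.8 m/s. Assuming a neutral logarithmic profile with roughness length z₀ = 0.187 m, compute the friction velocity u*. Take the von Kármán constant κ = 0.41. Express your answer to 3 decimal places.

u* ≈ 0.262 m/s

Log law: V(z) = (u*/κ) · ln(z/z₀) ⇒ u* = κ · V / ln(z/z₀)
u* = 0.41 × 2.8 / ln(15.0/0.187) = 0.41 × 2.8 / 4.3847
   = 1.1480 / 4.3847 = 0.2618 m/s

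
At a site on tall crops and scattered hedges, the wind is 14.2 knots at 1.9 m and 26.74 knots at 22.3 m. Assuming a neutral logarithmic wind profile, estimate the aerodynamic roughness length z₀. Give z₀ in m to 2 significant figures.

Log law: V(z) ∝ ln(z/z₀). With r = V₁/V₂ = 14.2/26.74 = 0.53104,
r · ln(z₂/z₀) = ln(z₁/z₀) ⇒ ln z₀ = (ln z₁ − r·ln z₂)/(1 − r)
ln z₀ = (0.64185 − 0.53104×3.10459) / 0.46896 = -2.1469
z₀ = exp(-2.1469) = 0.1168 m

z₀ ≈ 0.12 m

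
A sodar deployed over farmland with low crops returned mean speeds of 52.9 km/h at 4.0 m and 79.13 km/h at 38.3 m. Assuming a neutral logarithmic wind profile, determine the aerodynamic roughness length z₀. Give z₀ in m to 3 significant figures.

z₀ ≈ 0.0420 m

Log law: V(z) ∝ ln(z/z₀). With r = V₁/V₂ = 52.9/79.13 = 0.66852,
r · ln(z₂/z₀) = ln(z₁/z₀) ⇒ ln z₀ = (ln z₁ − r·ln z₂)/(1 − r)
ln z₀ = (1.38629 − 0.66852×3.64545) / 0.33148 = -3.1699
z₀ = exp(-3.1699) = 0.04201 m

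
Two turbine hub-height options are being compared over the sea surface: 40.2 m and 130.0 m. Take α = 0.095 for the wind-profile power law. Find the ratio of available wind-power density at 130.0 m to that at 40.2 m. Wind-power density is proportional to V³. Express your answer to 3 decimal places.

1.397

Speed ratio: V_B/V_A = (z_B/z_A)^α = (130.0/40.2)^0.095 = (3.2338)^0.095 = 1.11795
Power-density ratio: P_B/P_A = (V_B/V_A)³ = (1.11795)³ = 1.39723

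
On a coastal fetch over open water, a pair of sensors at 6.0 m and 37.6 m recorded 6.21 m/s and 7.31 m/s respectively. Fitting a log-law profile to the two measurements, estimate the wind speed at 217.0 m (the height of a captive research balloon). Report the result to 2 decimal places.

8.36 m/s

Log law: V ∝ ln(z/z₀). From the pair, with r = V₁/V₂ = 0.84952,
ln z₀ = (ln z₁ − r·ln z₂)/(1 − r) = (1.7918 − 0.84952×3.6270)/0.15048 = -8.5690 → z₀ = 0.0001899 m
V₃ = V₁ · ln(z₃/z₀)/ln(z₁/z₀) = 6.21 × 13.9489/10.3608 = 8.3606 m/s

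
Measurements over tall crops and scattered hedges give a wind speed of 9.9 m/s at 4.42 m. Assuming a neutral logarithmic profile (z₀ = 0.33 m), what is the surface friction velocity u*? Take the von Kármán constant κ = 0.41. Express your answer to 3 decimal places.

u* ≈ 1.564 m/s

Log law: V(z) = (u*/κ) · ln(z/z₀) ⇒ u* = κ · V / ln(z/z₀)
u* = 0.41 × 9.9 / ln(4.42/0.33) = 0.41 × 9.9 / 2.5948
   = 4.0590 / 2.5948 = 1.5643 m/s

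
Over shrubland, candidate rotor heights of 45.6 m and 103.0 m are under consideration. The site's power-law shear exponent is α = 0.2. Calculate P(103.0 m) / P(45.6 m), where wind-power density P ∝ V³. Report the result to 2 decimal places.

Speed ratio: V_B/V_A = (z_B/z_A)^α = (103.0/45.6)^0.2 = (2.2588)^0.2 = 1.17699
Power-density ratio: P_B/P_A = (V_B/V_A)³ = (1.17699)³ = 1.63051

1.63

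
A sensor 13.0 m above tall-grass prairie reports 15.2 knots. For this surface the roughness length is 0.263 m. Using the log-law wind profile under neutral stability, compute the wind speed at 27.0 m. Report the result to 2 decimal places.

18.05 knots

Log law: V(z) ∝ ln(z/z₀), so V₂/V₁ = ln(z₂/z₀) / ln(z₁/z₀).
ln(27.0/0.263) = 4.6314, ln(13.0/0.263) = 3.9006
V₂ = 15.2 × 4.6314/3.9006 = 15.2 × 1.1874 = 18.0482 knots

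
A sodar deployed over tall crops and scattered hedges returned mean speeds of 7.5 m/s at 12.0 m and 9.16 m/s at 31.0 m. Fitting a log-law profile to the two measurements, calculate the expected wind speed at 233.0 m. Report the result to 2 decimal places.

12.69 m/s

Log law: V ∝ ln(z/z₀). From the pair, with r = V₁/V₂ = 0.81878,
ln z₀ = (ln z₁ − r·ln z₂)/(1 − r) = (2.4849 − 0.81878×3.4340)/0.18122 = -1.8031 → z₀ = 0.1648 m
V₃ = V₁ · ln(z₃/z₀)/ln(z₁/z₀) = 7.5 × 7.2541/4.2880 = 12.6879 m/s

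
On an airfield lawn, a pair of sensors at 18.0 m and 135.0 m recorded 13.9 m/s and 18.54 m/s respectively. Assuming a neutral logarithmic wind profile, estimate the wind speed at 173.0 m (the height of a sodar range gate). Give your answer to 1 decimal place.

Log law: V ∝ ln(z/z₀). From the pair, with r = V₁/V₂ = 0.74973,
ln z₀ = (ln z₁ − r·ln z₂)/(1 − r) = (2.8904 − 0.74973×4.9053)/0.25027 = -3.1457 → z₀ = 0.04304 m
V₃ = V₁ · ln(z₃/z₀)/ln(z₁/z₀) = 13.9 × 8.2989/6.0360 = 19.1111 m/s

19.1 m/s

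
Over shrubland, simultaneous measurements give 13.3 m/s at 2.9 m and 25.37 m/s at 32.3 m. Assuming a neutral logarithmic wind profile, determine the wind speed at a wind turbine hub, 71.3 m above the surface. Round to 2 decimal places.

29.34 m/s

Log law: V ∝ ln(z/z₀). From the pair, with r = V₁/V₂ = 0.52424,
ln z₀ = (ln z₁ − r·ln z₂)/(1 − r) = (1.0647 − 0.52424×3.4751)/0.47576 = -1.5913 → z₀ = 0.2037 m
V₃ = V₁ · ln(z₃/z₀)/ln(z₁/z₀) = 13.3 × 5.8582/2.6560 = 29.3351 m/s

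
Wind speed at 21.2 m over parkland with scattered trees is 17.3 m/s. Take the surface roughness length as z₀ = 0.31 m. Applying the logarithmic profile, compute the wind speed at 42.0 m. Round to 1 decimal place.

20.1 m/s

Log law: V(z) ∝ ln(z/z₀), so V₂/V₁ = ln(z₂/z₀) / ln(z₁/z₀).
ln(42.0/0.31) = 4.9089, ln(21.2/0.31) = 4.2252
V₂ = 17.3 × 4.9089/4.2252 = 17.3 × 1.1618 = 20.0993 m/s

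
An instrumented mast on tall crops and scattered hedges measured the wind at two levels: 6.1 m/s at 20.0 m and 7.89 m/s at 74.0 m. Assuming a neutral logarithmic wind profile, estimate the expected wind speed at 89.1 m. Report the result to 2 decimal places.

8.14 m/s

Log law: V ∝ ln(z/z₀). From the pair, with r = V₁/V₂ = 0.77313,
ln z₀ = (ln z₁ − r·ln z₂)/(1 − r) = (2.9957 − 0.77313×4.3041)/0.22687 = -1.4628 → z₀ = 0.2316 m
V₃ = V₁ · ln(z₃/z₀)/ln(z₁/z₀) = 6.1 × 5.9526/4.4586 = 8.1441 m/s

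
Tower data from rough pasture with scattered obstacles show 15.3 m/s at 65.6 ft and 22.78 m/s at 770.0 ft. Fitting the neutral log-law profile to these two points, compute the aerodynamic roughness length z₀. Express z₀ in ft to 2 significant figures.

z₀ ≈ 0.43 ft

Log law: V(z) ∝ ln(z/z₀). With r = V₁/V₂ = 15.3/22.78 = 0.67164,
r · ln(z₂/z₀) = ln(z₁/z₀) ⇒ ln z₀ = (ln z₁ − r·ln z₂)/(1 − r)
ln z₀ = (4.18358 − 0.67164×6.64639) / 0.32836 = -0.8540
z₀ = exp(-0.8540) = 0.4257 ft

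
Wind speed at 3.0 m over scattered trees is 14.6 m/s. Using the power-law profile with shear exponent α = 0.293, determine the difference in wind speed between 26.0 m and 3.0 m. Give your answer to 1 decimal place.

12.9 m/s

Power law: V₂ = V₁ · (z₂/z₁)^α = 14.6 × (8.6667)^0.293 = 27.4880 m/s
ΔV = 27.4880 − 14.6 = 12.8880 m/s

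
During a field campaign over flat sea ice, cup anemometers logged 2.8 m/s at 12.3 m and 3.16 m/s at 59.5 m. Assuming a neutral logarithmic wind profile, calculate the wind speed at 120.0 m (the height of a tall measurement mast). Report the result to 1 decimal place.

Log law: V ∝ ln(z/z₀). From the pair, with r = V₁/V₂ = 0.88608,
ln z₀ = (ln z₁ − r·ln z₂)/(1 − r) = (2.5096 − 0.88608×4.0860)/0.11392 = -9.7511 → z₀ = 0.00005823 m
V₃ = V₁ · ln(z₃/z₀)/ln(z₁/z₀) = 2.8 × 14.5386/12.2607 = 3.3202 m/s

3.3 m/s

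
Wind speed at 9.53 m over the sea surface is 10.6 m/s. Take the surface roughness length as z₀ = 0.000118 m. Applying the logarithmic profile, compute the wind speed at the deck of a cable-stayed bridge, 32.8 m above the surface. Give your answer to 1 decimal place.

11.8 m/s

Log law: V(z) ∝ ln(z/z₀), so V₂/V₁ = ln(z₂/z₀) / ln(z₁/z₀).
ln(32.8/0.000118) = 12.5353, ln(9.53/0.000118) = 11.2993
V₂ = 10.6 × 12.5353/11.2993 = 10.6 × 1.1094 = 11.7595 m/s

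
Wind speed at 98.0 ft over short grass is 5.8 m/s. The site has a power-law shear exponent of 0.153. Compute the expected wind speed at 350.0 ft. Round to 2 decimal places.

7.05 m/s

Power-law profile: V₂ = V₁ · (z₂/z₁)^α
V₂ = 5.8 × (350.0/98.0)^0.153 = 5.8 × (3.5714)^0.153
    = 5.8 × 1.2150 = 7.0471 m/s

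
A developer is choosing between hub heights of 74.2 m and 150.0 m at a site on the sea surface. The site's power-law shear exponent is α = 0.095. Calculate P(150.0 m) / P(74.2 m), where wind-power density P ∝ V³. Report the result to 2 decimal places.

Speed ratio: V_B/V_A = (z_B/z_A)^α = (150.0/74.2)^0.095 = (2.0216)^0.095 = 1.06915
Power-density ratio: P_B/P_A = (V_B/V_A)³ = (1.06915)³ = 1.22214

1.22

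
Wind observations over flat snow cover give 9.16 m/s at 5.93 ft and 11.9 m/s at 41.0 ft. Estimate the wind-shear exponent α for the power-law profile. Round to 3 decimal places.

α ≈ 0.135

Power law: V₂/V₁ = (z₂/z₁)^α ⇒ α = ln(V₂/V₁) / ln(z₂/z₁)
α = ln(11.9/9.16) / ln(41.0/5.93) = ln(1.2991) / ln(6.9140)
  = 0.26169 / 1.93355 = 0.13534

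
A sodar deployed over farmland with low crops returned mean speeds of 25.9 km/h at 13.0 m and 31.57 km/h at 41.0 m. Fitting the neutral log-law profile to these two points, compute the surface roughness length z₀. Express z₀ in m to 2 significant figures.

Log law: V(z) ∝ ln(z/z₀). With r = V₁/V₂ = 25.9/31.57 = 0.82040,
r · ln(z₂/z₀) = ln(z₁/z₀) ⇒ ln z₀ = (ln z₁ − r·ln z₂)/(1 − r)
ln z₀ = (2.56495 − 0.82040×3.71357) / 0.17960 = -2.6818
z₀ = exp(-2.6818) = 0.06844 m

z₀ ≈ 0.068 m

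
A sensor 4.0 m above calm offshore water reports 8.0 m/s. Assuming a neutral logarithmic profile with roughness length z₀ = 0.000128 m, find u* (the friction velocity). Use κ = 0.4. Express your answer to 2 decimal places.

Log law: V(z) = (u*/κ) · ln(z/z₀) ⇒ u* = κ · V / ln(z/z₀)
u* = 0.4 × 8.0 / ln(4.0/0.000128) = 0.4 × 8.0 / 10.3498
   = 3.2000 / 10.3498 = 0.3092 m/s

u* ≈ 0.31 m/s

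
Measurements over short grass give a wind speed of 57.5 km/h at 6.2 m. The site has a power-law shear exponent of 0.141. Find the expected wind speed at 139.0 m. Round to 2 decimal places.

89.15 km/h

Power-law profile: V₂ = V₁ · (z₂/z₁)^α
V₂ = 57.5 × (139.0/6.2)^0.141 = 57.5 × (22.4194)^0.141
    = 57.5 × 1.5504 = 89.1468 km/h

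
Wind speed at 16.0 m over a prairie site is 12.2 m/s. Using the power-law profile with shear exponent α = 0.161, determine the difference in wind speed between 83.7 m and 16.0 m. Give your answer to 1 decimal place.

Power law: V₂ = V₁ · (z₂/z₁)^α = 12.2 × (5.2313)^0.161 = 15.9241 m/s
ΔV = 15.9241 − 12.2 = 3.7241 m/s

3.7 m/s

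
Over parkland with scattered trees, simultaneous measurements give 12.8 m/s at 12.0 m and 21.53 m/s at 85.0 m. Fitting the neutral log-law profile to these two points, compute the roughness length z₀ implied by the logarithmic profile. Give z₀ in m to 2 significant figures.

z₀ ≈ 0.68 m

Log law: V(z) ∝ ln(z/z₀). With r = V₁/V₂ = 12.8/21.53 = 0.59452,
r · ln(z₂/z₀) = ln(z₁/z₀) ⇒ ln z₀ = (ln z₁ − r·ln z₂)/(1 − r)
ln z₀ = (2.48491 − 0.59452×4.44265) / 0.40548 = -0.3856
z₀ = exp(-0.3856) = 0.6801 m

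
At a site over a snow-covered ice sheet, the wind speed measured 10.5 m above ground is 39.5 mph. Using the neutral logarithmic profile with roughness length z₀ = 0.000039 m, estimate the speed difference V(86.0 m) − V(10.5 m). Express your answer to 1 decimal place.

Log law: V₂ = V₁ · ln(z₂/z₀)/ln(z₁/z₀) = 39.5 × 14.6063/12.5033 = 46.1436 mph
ΔV = 46.1436 − 39.5 = 6.6436 mph

6.6 mph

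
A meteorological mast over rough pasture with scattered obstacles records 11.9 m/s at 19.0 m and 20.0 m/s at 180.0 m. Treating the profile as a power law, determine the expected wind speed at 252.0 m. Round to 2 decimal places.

21.62 m/s

First find α: α = ln(V₂/V₁)/ln(z₂/z₁) = ln(20.0/11.9)/ln(180.0/19.0) = 0.51919/2.24852 = 0.2309
Extrapolate from 180.0 m to 252.0 m: V₃ = 20.0 × (252.0/180.0)^0.2309 = 20.0 × 1.0808 = 21.6158 m/s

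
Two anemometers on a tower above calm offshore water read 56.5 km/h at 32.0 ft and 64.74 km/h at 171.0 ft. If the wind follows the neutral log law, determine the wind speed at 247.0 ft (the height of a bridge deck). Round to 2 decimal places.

Log law: V ∝ ln(z/z₀). From the pair, with r = V₁/V₂ = 0.87272,
ln z₀ = (ln z₁ − r·ln z₂)/(1 − r) = (3.4657 − 0.87272×5.1417)/0.12728 = -8.0258 → z₀ = 0.0003269 ft
V₃ = V₁ · ln(z₃/z₀)/ln(z₁/z₀) = 56.5 × 13.5351/11.4915 = 66.5480 km/h

66.55 km/h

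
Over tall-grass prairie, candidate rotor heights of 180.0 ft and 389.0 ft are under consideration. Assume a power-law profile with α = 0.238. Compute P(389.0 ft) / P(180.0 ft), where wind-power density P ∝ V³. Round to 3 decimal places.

1.734

Speed ratio: V_B/V_A = (z_B/z_A)^α = (389.0/180.0)^0.238 = (2.1611)^0.238 = 1.20130
Power-density ratio: P_B/P_A = (V_B/V_A)³ = (1.20130)³ = 1.73364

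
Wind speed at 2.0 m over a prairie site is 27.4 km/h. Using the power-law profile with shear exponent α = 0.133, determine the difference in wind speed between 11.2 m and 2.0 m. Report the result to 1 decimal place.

7.1 km/h

Power law: V₂ = V₁ · (z₂/z₁)^α = 27.4 × (5.6000)^0.133 = 34.4556 km/h
ΔV = 34.4556 − 27.4 = 7.0556 km/h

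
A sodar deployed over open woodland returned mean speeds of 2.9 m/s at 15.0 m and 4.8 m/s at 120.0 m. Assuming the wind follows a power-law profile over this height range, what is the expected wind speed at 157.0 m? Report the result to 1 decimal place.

First find α: α = ln(V₂/V₁)/ln(z₂/z₁) = ln(4.8/2.9)/ln(120.0/15.0) = 0.50391/2.07944 = 0.2423
Extrapolate from 120.0 m to 157.0 m: V₃ = 4.8 × (157.0/120.0)^0.2423 = 4.8 × 1.0673 = 5.1230 m/s

5.1 m/s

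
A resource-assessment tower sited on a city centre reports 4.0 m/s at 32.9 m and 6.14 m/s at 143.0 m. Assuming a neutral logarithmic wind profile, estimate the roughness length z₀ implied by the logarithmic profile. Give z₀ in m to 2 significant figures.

z₀ ≈ 2.1 m

Log law: V(z) ∝ ln(z/z₀). With r = V₁/V₂ = 4.0/6.14 = 0.65147,
r · ln(z₂/z₀) = ln(z₁/z₀) ⇒ ln z₀ = (ln z₁ − r·ln z₂)/(1 − r)
ln z₀ = (3.49347 − 0.65147×4.96284) / 0.34853 = 0.7470
z₀ = exp(0.7470) = 2.111 m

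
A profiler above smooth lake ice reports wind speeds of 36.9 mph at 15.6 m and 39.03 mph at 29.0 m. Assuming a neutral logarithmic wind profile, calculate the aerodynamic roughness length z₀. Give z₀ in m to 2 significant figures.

Log law: V(z) ∝ ln(z/z₀). With r = V₁/V₂ = 36.9/39.03 = 0.94543,
r · ln(z₂/z₀) = ln(z₁/z₀) ⇒ ln z₀ = (ln z₁ − r·ln z₂)/(1 − r)
ln z₀ = (2.74727 − 0.94543×3.36730) / 0.05457 = -7.9940
z₀ = exp(-7.9940) = 0.0003375 m

z₀ ≈ 0.00034 m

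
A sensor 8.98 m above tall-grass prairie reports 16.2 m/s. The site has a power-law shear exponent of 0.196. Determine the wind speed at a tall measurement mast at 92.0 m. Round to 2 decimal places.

25.56 m/s

Power-law profile: V₂ = V₁ · (z₂/z₁)^α
V₂ = 16.2 × (92.0/8.98)^0.196 = 16.2 × (10.2450)^0.196
    = 16.2 × 1.5778 = 25.5608 m/s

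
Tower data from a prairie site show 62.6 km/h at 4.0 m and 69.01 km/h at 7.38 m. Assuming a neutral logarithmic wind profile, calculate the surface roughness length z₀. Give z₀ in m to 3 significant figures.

Log law: V(z) ∝ ln(z/z₀). With r = V₁/V₂ = 62.6/69.01 = 0.90711,
r · ln(z₂/z₀) = ln(z₁/z₀) ⇒ ln z₀ = (ln z₁ − r·ln z₂)/(1 − r)
ln z₀ = (1.38629 − 0.90711×1.99877) / 0.09289 = -4.5952
z₀ = exp(-4.5952) = 0.01010 m

z₀ ≈ 0.0101 m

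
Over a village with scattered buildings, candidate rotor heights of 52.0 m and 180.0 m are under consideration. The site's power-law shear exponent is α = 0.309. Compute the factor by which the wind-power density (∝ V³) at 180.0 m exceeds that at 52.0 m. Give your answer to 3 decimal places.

3.162

Speed ratio: V_B/V_A = (z_B/z_A)^α = (180.0/52.0)^0.309 = (3.4615)^0.309 = 1.46769
Power-density ratio: P_B/P_A = (V_B/V_A)³ = (1.46769)³ = 3.16157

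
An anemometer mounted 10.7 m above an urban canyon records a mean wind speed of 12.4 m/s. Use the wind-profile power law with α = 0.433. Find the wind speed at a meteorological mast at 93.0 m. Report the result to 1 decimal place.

Power-law profile: V₂ = V₁ · (z₂/z₁)^α
V₂ = 12.4 × (93.0/10.7)^0.433 = 12.4 × (8.6916)^0.433
    = 12.4 × 2.5505 = 31.6265 m/s

31.6 m/s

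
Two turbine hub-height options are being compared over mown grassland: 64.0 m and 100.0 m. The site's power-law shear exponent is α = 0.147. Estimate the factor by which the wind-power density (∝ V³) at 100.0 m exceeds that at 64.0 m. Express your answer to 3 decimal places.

Speed ratio: V_B/V_A = (z_B/z_A)^α = (100.0/64.0)^0.147 = (1.5625)^0.147 = 1.06780
Power-density ratio: P_B/P_A = (V_B/V_A)³ = (1.06780)³ = 1.21752

1.218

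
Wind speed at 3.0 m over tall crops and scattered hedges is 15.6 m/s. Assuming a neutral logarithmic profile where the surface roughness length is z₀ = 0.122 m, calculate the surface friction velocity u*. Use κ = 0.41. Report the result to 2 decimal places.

Log law: V(z) = (u*/κ) · ln(z/z₀) ⇒ u* = κ · V / ln(z/z₀)
u* = 0.41 × 15.6 / ln(3.0/0.122) = 0.41 × 15.6 / 3.2023
   = 6.3960 / 3.2023 = 1.9973 m/s

u* ≈ 2.00 m/s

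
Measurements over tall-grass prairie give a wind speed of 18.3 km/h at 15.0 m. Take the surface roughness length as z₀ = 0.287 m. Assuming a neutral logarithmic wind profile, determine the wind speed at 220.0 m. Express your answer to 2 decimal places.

30.72 km/h

Log law: V(z) ∝ ln(z/z₀), so V₂/V₁ = ln(z₂/z₀) / ln(z₁/z₀).
ln(220.0/0.287) = 6.6419, ln(15.0/0.287) = 3.9563
V₂ = 18.3 × 6.6419/3.9563 = 18.3 × 1.6788 = 30.7222 km/h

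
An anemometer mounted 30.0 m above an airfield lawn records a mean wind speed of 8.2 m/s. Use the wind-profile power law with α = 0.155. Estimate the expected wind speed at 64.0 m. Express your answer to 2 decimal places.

Power-law profile: V₂ = V₁ · (z₂/z₁)^α
V₂ = 8.2 × (64.0/30.0)^0.155 = 8.2 × (2.1333)^0.155
    = 8.2 × 1.1246 = 9.2218 m/s

9.22 m/s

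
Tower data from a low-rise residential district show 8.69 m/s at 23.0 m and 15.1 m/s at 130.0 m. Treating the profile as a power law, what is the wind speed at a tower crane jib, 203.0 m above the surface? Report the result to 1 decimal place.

First find α: α = ln(V₂/V₁)/ln(z₂/z₁) = ln(15.1/8.69)/ln(130.0/23.0) = 0.55252/1.73204 = 0.3190
Extrapolate from 130.0 m to 203.0 m: V₃ = 15.1 × (203.0/130.0)^0.3190 = 15.1 × 1.1528 = 17.4069 m/s

17.4 m/s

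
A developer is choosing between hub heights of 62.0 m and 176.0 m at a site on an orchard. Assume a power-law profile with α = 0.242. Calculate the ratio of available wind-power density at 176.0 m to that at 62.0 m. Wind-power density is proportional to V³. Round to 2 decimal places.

2.13

Speed ratio: V_B/V_A = (z_B/z_A)^α = (176.0/62.0)^0.242 = (2.8387)^0.242 = 1.28723
Power-density ratio: P_B/P_A = (V_B/V_A)³ = (1.28723)³ = 2.13288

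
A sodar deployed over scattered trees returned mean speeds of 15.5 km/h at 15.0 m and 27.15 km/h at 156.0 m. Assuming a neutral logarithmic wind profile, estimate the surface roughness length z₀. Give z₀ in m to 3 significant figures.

Log law: V(z) ∝ ln(z/z₀). With r = V₁/V₂ = 15.5/27.15 = 0.57090,
r · ln(z₂/z₀) = ln(z₁/z₀) ⇒ ln z₀ = (ln z₁ − r·ln z₂)/(1 − r)
ln z₀ = (2.70805 − 0.57090×5.04986) / 0.42910 = -0.4077
z₀ = exp(-0.4077) = 0.6652 m

z₀ ≈ 0.665 m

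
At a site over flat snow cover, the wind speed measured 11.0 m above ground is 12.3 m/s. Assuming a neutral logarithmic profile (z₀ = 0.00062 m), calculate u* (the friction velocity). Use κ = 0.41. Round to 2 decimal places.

u* ≈ 0.52 m/s

Log law: V(z) = (u*/κ) · ln(z/z₀) ⇒ u* = κ · V / ln(z/z₀)
u* = 0.41 × 12.3 / ln(11.0/0.00062) = 0.41 × 12.3 / 9.7837
   = 5.0430 / 9.7837 = 0.5154 m/s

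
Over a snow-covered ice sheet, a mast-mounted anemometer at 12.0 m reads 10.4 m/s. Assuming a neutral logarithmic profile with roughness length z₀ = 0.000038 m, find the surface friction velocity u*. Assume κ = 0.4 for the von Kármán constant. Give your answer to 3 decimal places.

u* ≈ 0.329 m/s

Log law: V(z) = (u*/κ) · ln(z/z₀) ⇒ u* = κ · V / ln(z/z₀)
u* = 0.4 × 10.4 / ln(12.0/0.000038) = 0.4 × 10.4 / 12.6628
   = 4.1600 / 12.6628 = 0.3285 m/s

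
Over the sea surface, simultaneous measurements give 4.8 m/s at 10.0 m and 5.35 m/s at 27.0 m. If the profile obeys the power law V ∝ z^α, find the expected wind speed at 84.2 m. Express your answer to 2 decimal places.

First find α: α = ln(V₂/V₁)/ln(z₂/z₁) = ln(5.35/4.8)/ln(27.0/10.0) = 0.10848/0.99325 = 0.1092
Extrapolate from 27.0 m to 84.2 m: V₃ = 5.35 × (84.2/27.0)^0.1092 = 5.35 × 1.1323 = 6.0576 m/s

6.06 m/s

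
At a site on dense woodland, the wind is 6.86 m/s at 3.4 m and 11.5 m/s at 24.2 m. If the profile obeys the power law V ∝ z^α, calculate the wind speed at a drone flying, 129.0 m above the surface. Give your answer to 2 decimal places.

First find α: α = ln(V₂/V₁)/ln(z₂/z₁) = ln(11.5/6.86)/ln(24.2/3.4) = 0.51664/1.96258 = 0.2632
Extrapolate from 24.2 m to 129.0 m: V₃ = 11.5 × (129.0/24.2)^0.2632 = 11.5 × 1.5535 = 17.8656 m/s

17.87 m/s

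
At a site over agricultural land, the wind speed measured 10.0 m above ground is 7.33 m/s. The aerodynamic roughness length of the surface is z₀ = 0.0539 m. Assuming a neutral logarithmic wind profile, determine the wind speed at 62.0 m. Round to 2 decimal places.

9.89 m/s

Log law: V(z) ∝ ln(z/z₀), so V₂/V₁ = ln(z₂/z₀) / ln(z₁/z₀).
ln(62.0/0.0539) = 7.0478, ln(10.0/0.0539) = 5.2232
V₂ = 7.33 × 7.0478/5.2232 = 7.33 × 1.3493 = 9.8905 m/s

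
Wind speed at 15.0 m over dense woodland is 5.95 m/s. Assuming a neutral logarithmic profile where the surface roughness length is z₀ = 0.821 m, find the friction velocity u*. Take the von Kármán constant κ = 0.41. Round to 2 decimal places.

u* ≈ 0.84 m/s

Log law: V(z) = (u*/κ) · ln(z/z₀) ⇒ u* = κ · V / ln(z/z₀)
u* = 0.41 × 5.95 / ln(15.0/0.821) = 0.41 × 5.95 / 2.9053
   = 2.4395 / 2.9053 = 0.8397 m/s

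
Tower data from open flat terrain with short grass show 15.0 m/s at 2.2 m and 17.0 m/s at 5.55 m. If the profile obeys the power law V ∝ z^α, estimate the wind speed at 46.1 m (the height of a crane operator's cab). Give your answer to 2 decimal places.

22.64 m/s

First find α: α = ln(V₂/V₁)/ln(z₂/z₁) = ln(17.0/15.0)/ln(5.55/2.2) = 0.12516/0.92534 = 0.1353
Extrapolate from 5.55 m to 46.1 m: V₃ = 17.0 × (46.1/5.55)^0.1353 = 17.0 × 1.3316 = 22.6365 m/s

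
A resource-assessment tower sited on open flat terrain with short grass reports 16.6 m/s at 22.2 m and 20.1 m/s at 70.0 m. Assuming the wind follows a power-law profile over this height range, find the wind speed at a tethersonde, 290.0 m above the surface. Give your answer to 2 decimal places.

First find α: α = ln(V₂/V₁)/ln(z₂/z₁) = ln(20.1/16.6)/ln(70.0/22.2) = 0.19132/1.14840 = 0.1666
Extrapolate from 70.0 m to 290.0 m: V₃ = 20.1 × (290.0/70.0)^0.1666 = 20.1 × 1.2672 = 25.4703 m/s

25.47 m/s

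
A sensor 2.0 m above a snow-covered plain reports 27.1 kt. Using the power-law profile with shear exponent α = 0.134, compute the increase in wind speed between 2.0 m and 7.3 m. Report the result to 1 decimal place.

Power law: V₂ = V₁ · (z₂/z₁)^α = 27.1 × (3.6500)^0.134 = 32.2342 kt
ΔV = 32.2342 − 27.1 = 5.1342 kt

5.1 kt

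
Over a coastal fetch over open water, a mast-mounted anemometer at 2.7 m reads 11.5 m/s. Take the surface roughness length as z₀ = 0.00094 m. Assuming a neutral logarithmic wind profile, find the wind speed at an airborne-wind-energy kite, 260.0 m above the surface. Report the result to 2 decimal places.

Log law: V(z) ∝ ln(z/z₀), so V₂/V₁ = ln(z₂/z₀) / ln(z₁/z₀).
ln(260.0/0.00094) = 12.5303, ln(2.7/0.00094) = 7.9629
V₂ = 11.5 × 12.5303/7.9629 = 11.5 × 1.5736 = 18.0963 m/s

18.10 m/s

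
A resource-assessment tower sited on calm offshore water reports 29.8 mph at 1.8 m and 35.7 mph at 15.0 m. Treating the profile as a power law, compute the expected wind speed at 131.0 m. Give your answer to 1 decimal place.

42.9 mph

First find α: α = ln(V₂/V₁)/ln(z₂/z₁) = ln(35.7/29.8)/ln(15.0/1.8) = 0.18064/2.12026 = 0.0852
Extrapolate from 15.0 m to 131.0 m: V₃ = 35.7 × (131.0/15.0)^0.0852 = 35.7 × 1.2028 = 42.9393 mph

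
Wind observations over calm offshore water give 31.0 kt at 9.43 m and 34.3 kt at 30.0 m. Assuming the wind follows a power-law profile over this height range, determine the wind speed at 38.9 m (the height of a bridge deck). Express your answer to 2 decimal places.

35.09 kt

First find α: α = ln(V₂/V₁)/ln(z₂/z₁) = ln(34.3/31.0)/ln(30.0/9.43) = 0.10116/1.15730 = 0.0874
Extrapolate from 30.0 m to 38.9 m: V₃ = 34.3 × (38.9/30.0)^0.0874 = 34.3 × 1.0230 = 35.0878 kt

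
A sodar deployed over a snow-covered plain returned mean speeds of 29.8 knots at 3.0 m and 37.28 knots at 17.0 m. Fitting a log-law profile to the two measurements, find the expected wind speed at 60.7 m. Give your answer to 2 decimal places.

Log law: V ∝ ln(z/z₀). From the pair, with r = V₁/V₂ = 0.79936,
ln z₀ = (ln z₁ − r·ln z₂)/(1 − r) = (1.0986 − 0.79936×2.8332)/0.20064 = -5.8120 → z₀ = 0.002992 m
V₃ = V₁ · ln(z₃/z₀)/ln(z₁/z₀) = 29.8 × 9.9179/6.9106 = 42.7683 knots

42.77 knots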